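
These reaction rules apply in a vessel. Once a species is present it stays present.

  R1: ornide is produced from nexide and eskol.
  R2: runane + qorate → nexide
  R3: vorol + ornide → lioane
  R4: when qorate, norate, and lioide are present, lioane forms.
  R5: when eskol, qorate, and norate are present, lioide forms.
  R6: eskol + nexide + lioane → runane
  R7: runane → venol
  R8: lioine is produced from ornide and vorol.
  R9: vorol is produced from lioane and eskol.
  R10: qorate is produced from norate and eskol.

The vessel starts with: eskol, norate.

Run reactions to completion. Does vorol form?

Yes

norate and eskol present → qorate forms (R10).
eskol, qorate, and norate present → lioide forms (R5).
qorate, norate, and lioide present → lioane forms (R4).
lioane and eskol present → vorol forms (R9).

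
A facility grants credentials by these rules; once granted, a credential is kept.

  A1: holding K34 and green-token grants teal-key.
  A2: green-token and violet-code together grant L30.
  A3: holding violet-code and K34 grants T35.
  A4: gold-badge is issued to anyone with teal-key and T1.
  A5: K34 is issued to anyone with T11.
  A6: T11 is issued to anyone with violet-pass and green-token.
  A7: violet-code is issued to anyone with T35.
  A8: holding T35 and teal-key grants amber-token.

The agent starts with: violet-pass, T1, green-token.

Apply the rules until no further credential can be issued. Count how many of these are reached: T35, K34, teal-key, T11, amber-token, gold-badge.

Holding violet-pass and green-token grants T11 (A6).
Holding T11 grants K34 (A5).
Holding K34 and green-token grants teal-key (A1).
Holding teal-key and T1 grants gold-badge (A4).
T35 would need violet-code and K34 (A3), but violet-code is never granted.
K34: reached.
teal-key: reached.
T11: reached.
amber-token would need T35 and teal-key (A8), but T35 is never granted.
gold-badge: reached.
Reached: K34, teal-key, T11, and gold-badge — 4 of the 6.

4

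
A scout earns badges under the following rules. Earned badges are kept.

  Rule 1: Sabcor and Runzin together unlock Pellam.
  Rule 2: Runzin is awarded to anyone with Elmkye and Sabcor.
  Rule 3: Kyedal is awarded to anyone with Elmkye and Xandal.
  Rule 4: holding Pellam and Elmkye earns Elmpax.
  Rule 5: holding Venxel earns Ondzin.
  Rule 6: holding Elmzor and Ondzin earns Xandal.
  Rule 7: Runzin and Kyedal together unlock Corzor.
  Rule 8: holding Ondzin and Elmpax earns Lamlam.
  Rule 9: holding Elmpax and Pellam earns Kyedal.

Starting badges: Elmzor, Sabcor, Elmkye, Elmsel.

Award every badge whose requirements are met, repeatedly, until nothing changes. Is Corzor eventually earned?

With Elmkye and Sabcor, Runzin is earned (Rule 2).
With Sabcor and Runzin, Pellam is earned (Rule 1).
With Pellam and Elmkye, Elmpax is earned (Rule 4).
With Elmpax and Pellam, Kyedal is earned (Rule 9).
With Runzin and Kyedal, Corzor is earned (Rule 7).

Yes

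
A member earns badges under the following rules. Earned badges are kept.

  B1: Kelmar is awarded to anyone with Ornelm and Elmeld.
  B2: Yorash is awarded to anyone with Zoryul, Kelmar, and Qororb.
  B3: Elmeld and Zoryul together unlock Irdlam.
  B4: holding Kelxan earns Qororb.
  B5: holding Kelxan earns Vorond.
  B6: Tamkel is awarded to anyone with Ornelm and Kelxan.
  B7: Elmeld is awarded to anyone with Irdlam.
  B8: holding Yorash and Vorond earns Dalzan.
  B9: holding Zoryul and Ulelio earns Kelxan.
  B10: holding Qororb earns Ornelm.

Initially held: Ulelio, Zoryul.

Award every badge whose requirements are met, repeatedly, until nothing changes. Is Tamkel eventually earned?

Yes

With Zoryul and Ulelio, Kelxan is earned (B9).
With Kelxan, Qororb is earned (B4).
With Qororb, Ornelm is earned (B10).
With Ornelm and Kelxan, Tamkel is earned (B6).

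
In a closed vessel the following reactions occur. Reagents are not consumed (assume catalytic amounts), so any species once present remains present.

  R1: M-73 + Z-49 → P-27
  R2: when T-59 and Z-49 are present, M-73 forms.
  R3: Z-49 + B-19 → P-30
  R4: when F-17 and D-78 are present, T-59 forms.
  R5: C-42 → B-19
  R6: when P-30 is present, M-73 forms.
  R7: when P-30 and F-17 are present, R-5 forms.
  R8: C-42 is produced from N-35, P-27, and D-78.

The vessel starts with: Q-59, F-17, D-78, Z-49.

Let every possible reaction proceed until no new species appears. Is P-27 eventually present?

F-17 and D-78 present → T-59 forms (R4).
T-59 and Z-49 present → M-73 forms (R2).
M-73 and Z-49 present → P-27 forms (R1).

Yes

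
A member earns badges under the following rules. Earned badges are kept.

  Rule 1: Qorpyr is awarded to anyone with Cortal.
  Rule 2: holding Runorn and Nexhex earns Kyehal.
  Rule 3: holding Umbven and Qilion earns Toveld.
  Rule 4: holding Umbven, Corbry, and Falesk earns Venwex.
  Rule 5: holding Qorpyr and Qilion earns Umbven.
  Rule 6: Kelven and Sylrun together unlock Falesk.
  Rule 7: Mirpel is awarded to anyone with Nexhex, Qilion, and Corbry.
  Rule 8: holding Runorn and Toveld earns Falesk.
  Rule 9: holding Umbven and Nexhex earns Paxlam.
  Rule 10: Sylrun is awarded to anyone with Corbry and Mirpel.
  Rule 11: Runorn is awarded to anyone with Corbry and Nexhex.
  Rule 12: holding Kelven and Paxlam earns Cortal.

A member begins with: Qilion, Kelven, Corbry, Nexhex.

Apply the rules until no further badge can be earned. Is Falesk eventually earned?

With Nexhex, Qilion, and Corbry, Mirpel is earned (Rule 7).
With Corbry and Mirpel, Sylrun is earned (Rule 10).
With Kelven and Sylrun, Falesk is earned (Rule 6).

Yes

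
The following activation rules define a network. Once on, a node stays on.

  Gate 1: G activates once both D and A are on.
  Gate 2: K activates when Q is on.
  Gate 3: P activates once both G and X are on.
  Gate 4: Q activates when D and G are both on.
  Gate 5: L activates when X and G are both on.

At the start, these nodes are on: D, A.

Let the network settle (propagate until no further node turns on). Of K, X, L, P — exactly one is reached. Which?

D and A are on, so G activates (Gate 1).
Gate 4: D and G on → Q on.
Gate 2: Q on → K on.
No rule produces X, and it is not given. L would need X and G (Gate 5), but X never turns on. P would need G and X (Gate 3), but X never turns on.

K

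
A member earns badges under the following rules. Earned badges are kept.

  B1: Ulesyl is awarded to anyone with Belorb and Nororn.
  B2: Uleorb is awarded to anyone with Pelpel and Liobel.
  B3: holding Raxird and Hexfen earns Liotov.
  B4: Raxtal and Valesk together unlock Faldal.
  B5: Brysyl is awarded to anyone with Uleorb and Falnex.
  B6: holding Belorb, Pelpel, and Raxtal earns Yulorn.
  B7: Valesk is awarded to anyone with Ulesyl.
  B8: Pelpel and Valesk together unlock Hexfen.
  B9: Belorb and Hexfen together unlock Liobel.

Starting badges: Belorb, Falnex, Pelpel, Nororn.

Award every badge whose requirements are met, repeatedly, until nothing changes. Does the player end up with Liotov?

No

Liotov would need Raxird and Hexfen (B3), but Raxird is never earned.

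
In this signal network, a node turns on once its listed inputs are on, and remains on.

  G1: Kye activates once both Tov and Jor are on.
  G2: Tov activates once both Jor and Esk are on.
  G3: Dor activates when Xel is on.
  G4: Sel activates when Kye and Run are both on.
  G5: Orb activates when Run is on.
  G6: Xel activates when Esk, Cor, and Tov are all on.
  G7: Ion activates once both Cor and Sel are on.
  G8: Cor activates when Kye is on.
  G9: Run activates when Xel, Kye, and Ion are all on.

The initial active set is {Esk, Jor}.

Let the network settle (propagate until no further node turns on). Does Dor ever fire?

Yes

G2: Jor and Esk on → Tov on.
G1: Tov and Jor on → Kye on.
G8: Kye on → Cor on.
G6: Esk, Cor, and Tov on → Xel on.
Xel is on, so Dor activates (G3).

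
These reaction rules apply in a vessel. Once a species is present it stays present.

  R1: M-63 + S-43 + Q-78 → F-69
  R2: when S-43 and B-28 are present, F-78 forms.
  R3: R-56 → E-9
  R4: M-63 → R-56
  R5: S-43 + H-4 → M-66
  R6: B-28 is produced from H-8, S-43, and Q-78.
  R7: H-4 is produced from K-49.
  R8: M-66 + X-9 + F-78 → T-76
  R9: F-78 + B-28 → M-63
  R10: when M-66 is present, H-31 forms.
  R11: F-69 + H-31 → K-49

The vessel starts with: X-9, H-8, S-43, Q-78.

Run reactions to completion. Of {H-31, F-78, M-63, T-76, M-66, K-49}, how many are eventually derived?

H-8, S-43, and Q-78 present → B-28 forms (R6).
S-43 and B-28 present → F-78 forms (R2).
F-78 and B-28 present → M-63 forms (R9).
H-31 would need M-66 (R10), but M-66 never forms.
F-78: reached.
M-63: reached.
T-76 would need M-66, X-9, and F-78 (R8), but M-66 never forms.
M-66 would need S-43 and H-4 (R5), but H-4 never forms.
K-49 would need F-69 and H-31 (R11), but H-31 never forms.
Reached: F-78 and M-63 — 2 of the 6.

2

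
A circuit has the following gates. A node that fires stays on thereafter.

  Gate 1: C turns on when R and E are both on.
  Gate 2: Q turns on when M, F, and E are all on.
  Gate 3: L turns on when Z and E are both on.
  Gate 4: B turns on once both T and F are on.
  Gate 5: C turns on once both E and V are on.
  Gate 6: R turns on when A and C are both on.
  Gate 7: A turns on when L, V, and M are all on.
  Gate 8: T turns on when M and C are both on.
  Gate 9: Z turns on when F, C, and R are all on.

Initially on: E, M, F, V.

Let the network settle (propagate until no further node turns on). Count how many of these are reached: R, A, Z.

0

R would need A and C (Gate 6), but A never turns on.
A would need L, V, and M (Gate 7), but L never turns on.
Z would need F, C, and R (Gate 9), but R never turns on.
None of the 3 are reached.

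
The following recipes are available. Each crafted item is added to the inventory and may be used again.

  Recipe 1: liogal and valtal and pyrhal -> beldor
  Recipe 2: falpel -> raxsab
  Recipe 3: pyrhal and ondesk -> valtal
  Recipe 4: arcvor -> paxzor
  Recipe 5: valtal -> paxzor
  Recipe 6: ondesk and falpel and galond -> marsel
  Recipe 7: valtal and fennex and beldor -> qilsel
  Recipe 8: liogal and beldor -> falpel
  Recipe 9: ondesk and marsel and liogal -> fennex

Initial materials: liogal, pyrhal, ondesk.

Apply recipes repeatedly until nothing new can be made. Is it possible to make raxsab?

Yes

pyrhal and ondesk -> valtal (Recipe 3).
Using Recipe 1, liogal, valtal, and pyrhal make beldor.
Using Recipe 8, liogal and beldor make falpel.
falpel -> raxsab (Recipe 2).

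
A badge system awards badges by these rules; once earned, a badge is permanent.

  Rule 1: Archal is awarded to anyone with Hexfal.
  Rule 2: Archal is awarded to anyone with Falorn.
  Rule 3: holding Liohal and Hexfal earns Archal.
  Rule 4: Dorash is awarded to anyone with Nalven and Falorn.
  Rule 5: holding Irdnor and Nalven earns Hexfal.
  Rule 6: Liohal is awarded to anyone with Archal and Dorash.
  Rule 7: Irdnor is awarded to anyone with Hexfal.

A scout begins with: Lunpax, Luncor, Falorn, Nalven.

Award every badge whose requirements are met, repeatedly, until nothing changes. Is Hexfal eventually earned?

No

Hexfal would need Irdnor and Nalven (Rule 5), but Irdnor is never earned.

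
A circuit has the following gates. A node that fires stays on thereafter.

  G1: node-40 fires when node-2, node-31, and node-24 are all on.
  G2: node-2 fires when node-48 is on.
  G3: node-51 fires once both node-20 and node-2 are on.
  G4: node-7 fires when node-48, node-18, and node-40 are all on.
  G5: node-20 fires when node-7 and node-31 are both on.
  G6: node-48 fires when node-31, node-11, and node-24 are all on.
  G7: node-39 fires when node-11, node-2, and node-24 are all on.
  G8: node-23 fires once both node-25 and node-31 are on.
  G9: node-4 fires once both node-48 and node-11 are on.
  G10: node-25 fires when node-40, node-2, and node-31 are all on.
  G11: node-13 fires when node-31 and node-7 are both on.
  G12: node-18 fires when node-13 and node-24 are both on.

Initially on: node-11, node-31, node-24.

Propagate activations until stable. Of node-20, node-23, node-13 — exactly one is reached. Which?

node-23

node-31, node-11, and node-24 are on, so node-48 fires (G6).
node-48 is on, so node-2 fires (G2).
node-2, node-31, and node-24 are on, so node-40 fires (G1).
node-40, node-2, and node-31 are on, so node-25 fires (G10).
G8: node-25 and node-31 on → node-23 on.
node-13 would need node-31 and node-7 (G11), but node-7 never turns on. node-20 would need node-7 and node-31 (G5), but node-7 never turns on.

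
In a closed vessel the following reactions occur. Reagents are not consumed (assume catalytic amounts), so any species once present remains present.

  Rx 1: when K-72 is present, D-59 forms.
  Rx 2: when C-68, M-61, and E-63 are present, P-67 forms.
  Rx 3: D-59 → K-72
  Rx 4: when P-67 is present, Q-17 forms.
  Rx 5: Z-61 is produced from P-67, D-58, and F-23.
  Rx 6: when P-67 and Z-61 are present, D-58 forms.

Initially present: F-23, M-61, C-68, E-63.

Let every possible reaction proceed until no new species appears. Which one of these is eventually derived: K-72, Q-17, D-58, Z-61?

Q-17

C-68, M-61, and E-63 present → P-67 forms (Rx 2).
P-67 present → Q-17 forms (Rx 4).
Z-61 would need P-67, D-58, and F-23 (Rx 5), but D-58 never forms. D-58 would need P-67 and Z-61 (Rx 6), but Z-61 never forms. K-72 would need D-59 (Rx 3), but D-59 never forms.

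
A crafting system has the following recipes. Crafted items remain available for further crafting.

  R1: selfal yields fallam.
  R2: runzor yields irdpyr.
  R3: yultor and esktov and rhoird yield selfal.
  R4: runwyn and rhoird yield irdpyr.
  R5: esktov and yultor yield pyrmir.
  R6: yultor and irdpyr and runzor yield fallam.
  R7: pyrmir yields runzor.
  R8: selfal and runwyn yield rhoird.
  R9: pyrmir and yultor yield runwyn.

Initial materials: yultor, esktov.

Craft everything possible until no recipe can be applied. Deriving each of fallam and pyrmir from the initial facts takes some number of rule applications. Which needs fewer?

pyrmir: esktov and yultor → pyrmir (R5). [1 rule application]
fallam: esktov and yultor → pyrmir (R5). pyrmir → runzor (R7). Using R2, runzor makes irdpyr. Using R6, yultor, irdpyr, and runzor make fallam. [4 rule applications]
pyrmir needs fewer.

pyrmir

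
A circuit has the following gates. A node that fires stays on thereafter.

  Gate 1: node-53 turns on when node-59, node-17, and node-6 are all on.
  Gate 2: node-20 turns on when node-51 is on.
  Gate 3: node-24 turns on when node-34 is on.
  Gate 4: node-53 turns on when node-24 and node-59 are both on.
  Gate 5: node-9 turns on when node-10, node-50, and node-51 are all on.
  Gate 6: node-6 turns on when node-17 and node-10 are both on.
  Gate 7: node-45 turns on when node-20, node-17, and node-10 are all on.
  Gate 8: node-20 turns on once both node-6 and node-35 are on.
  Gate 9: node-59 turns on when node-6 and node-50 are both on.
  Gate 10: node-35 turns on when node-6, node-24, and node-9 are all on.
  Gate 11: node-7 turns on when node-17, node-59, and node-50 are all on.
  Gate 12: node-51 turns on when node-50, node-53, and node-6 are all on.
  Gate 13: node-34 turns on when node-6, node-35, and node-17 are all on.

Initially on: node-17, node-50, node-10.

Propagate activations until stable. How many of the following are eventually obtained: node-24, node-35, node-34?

0

node-24 would need node-34 (Gate 3), but node-34 never turns on.
node-35 would need node-6, node-24, and node-9 (Gate 10), but node-24 never turns on.
node-34 would need node-6, node-35, and node-17 (Gate 13), but node-35 never turns on.
None of the 3 are reached.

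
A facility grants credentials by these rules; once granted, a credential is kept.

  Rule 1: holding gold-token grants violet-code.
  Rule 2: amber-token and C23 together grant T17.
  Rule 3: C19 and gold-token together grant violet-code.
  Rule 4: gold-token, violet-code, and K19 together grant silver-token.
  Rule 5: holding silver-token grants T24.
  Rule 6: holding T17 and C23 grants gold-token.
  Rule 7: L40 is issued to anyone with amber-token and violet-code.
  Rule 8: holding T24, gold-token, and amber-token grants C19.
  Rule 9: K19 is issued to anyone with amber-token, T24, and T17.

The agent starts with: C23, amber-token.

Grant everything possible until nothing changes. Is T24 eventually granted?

No

T24 would need silver-token (Rule 5), but silver-token is never granted.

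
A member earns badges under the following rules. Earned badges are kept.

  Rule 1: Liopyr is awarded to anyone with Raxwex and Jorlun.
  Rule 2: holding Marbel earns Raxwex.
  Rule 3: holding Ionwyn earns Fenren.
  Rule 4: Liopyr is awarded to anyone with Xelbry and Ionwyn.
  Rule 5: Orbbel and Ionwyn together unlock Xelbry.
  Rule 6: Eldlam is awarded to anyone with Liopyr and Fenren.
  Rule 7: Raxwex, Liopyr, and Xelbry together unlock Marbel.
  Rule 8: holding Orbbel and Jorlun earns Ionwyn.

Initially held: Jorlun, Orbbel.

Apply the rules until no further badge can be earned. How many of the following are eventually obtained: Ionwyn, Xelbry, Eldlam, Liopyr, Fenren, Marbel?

With Orbbel and Jorlun, Ionwyn is earned (Rule 8).
With Orbbel and Ionwyn, Xelbry is earned (Rule 5).
With Ionwyn, Fenren is earned (Rule 3).
With Xelbry and Ionwyn, Liopyr is earned (Rule 4).
With Liopyr and Fenren, Eldlam is earned (Rule 6).
Ionwyn: reached.
Xelbry: reached.
Eldlam: reached.
Liopyr: reached.
Fenren: reached.
Marbel would need Raxwex, Liopyr, and Xelbry (Rule 7), but Raxwex is never earned.
Reached: Ionwyn, Xelbry, Eldlam, Liopyr, and Fenren — 5 of the 6.

5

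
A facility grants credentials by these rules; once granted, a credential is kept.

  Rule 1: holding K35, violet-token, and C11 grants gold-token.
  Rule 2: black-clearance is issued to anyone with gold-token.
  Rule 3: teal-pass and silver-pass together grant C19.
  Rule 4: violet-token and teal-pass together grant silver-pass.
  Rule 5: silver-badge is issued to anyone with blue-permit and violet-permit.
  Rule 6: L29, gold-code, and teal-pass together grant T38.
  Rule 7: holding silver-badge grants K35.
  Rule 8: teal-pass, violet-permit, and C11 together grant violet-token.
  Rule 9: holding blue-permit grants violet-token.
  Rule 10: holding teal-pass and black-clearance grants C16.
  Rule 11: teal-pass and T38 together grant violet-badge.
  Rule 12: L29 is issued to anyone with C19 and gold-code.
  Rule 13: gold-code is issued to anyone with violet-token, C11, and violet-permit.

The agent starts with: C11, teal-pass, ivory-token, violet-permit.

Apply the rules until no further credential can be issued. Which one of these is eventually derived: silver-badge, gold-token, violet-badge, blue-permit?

violet-badge

Holding teal-pass, violet-permit, and C11 grants violet-token (Rule 8).
Holding violet-token, C11, and violet-permit grants gold-code (Rule 13).
Holding violet-token and teal-pass grants silver-pass (Rule 4).
Holding teal-pass and silver-pass grants C19 (Rule 3).
Holding C19 and gold-code grants L29 (Rule 12).
Holding L29, gold-code, and teal-pass grants T38 (Rule 6).
Holding teal-pass and T38 grants violet-badge (Rule 11).
No rule produces blue-permit, and it is not given. gold-token would need K35, violet-token, and C11 (Rule 1), but K35 is never granted. silver-badge would need blue-permit and violet-permit (Rule 5), but blue-permit is never granted.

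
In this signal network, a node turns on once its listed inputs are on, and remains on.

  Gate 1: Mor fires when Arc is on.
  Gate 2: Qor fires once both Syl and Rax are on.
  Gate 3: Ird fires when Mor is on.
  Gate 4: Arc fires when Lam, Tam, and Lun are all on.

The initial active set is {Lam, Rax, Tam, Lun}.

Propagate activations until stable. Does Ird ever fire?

Yes

Lam, Tam, and Lun are on, so Arc fires (Gate 4).
Arc is on, so Mor fires (Gate 1).
Mor is on, so Ird fires (Gate 3).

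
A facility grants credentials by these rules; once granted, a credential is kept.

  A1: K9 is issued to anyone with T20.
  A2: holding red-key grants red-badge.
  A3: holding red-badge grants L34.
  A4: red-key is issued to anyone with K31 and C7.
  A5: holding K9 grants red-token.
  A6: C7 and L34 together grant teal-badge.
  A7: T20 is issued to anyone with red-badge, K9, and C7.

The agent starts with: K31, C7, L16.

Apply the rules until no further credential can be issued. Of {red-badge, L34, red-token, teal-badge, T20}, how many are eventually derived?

Holding K31 and C7 grants red-key (A4).
Holding red-key grants red-badge (A2).
Holding red-badge grants L34 (A3).
Holding C7 and L34 grants teal-badge (A6).
red-badge: reached.
L34: reached.
red-token would need K9 (A5), but K9 is never granted.
teal-badge: reached.
T20 would need red-badge, K9, and C7 (A7), but K9 is never granted.
Reached: red-badge, L34, and teal-badge — 3 of the 5.

3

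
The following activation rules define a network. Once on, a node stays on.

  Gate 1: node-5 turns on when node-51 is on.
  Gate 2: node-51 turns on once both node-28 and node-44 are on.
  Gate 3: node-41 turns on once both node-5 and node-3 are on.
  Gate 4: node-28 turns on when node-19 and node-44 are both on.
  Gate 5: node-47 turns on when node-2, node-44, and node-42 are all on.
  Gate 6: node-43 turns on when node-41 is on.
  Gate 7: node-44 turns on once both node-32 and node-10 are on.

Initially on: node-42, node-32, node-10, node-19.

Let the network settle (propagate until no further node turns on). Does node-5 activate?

Yes

Gate 7: node-32 and node-10 on → node-44 on.
node-19 and node-44 are on, so node-28 turns on (Gate 4).
Gate 2: node-28 and node-44 on → node-51 on.
node-51 is on, so node-5 turns on (Gate 1).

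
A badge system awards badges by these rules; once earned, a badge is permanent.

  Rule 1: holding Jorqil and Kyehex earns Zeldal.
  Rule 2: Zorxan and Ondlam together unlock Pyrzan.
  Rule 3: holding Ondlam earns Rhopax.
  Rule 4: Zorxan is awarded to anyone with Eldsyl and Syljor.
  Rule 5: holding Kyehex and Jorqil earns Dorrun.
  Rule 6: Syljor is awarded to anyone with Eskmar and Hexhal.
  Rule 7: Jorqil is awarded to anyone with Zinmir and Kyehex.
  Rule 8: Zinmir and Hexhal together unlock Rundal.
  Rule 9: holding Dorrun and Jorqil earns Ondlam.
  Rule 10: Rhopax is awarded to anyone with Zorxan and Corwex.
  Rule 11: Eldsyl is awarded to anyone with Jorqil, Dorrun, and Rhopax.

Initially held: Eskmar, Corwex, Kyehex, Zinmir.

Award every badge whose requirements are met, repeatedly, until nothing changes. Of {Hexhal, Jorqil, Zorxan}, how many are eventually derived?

With Zinmir and Kyehex, Jorqil is earned (Rule 7).
No rule produces Hexhal, and it is not given.
Jorqil: reached.
Zorxan would need Eldsyl and Syljor (Rule 4), but Syljor is never earned.
Reached: Jorqil — 1 of the 3.

1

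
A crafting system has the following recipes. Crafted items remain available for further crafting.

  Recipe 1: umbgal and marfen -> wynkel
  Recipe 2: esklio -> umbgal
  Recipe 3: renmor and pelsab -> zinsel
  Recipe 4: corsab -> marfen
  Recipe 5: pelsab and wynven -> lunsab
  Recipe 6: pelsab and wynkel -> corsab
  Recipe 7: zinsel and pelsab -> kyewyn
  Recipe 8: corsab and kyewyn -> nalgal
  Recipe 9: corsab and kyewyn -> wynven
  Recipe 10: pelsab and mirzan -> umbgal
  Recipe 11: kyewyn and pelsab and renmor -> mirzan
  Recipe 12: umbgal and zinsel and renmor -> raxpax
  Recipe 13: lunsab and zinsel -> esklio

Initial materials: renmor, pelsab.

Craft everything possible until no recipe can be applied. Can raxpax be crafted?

Using Recipe 3, renmor and pelsab make zinsel.
zinsel and pelsab -> kyewyn (Recipe 7).
Using Recipe 11, kyewyn, pelsab, and renmor make mirzan.
pelsab and mirzan -> umbgal (Recipe 10).
Using Recipe 12, umbgal, zinsel, and renmor make raxpax.

Yes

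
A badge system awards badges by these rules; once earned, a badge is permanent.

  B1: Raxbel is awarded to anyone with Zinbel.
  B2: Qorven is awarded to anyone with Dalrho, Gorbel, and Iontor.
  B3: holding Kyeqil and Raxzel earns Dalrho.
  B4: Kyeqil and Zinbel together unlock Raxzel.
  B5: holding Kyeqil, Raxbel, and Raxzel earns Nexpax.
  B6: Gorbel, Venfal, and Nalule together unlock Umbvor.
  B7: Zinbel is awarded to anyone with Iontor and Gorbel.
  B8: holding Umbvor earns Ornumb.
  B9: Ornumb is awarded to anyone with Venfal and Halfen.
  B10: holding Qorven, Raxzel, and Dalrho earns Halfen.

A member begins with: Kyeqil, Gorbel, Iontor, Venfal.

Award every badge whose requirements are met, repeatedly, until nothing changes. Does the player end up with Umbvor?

Umbvor would need Gorbel, Venfal, and Nalule (B6), but Nalule is never earned.

No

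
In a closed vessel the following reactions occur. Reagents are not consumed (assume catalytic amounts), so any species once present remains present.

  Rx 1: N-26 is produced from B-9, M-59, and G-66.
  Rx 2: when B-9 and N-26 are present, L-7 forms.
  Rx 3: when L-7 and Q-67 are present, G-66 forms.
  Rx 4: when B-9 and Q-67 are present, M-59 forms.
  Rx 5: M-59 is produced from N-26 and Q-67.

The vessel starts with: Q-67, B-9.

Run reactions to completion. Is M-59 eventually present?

Yes

B-9 and Q-67 present → M-59 forms (Rx 4).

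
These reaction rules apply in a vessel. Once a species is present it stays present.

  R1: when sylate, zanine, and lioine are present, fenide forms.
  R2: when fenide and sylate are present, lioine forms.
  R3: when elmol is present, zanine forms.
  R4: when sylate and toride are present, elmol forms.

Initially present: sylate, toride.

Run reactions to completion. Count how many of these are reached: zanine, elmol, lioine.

2

sylate and toride present → elmol forms (R4).
elmol present → zanine forms (R3).
zanine: reached.
elmol: reached.
lioine would need fenide and sylate (R2), but fenide never forms.
Reached: zanine and elmol — 2 of the 3.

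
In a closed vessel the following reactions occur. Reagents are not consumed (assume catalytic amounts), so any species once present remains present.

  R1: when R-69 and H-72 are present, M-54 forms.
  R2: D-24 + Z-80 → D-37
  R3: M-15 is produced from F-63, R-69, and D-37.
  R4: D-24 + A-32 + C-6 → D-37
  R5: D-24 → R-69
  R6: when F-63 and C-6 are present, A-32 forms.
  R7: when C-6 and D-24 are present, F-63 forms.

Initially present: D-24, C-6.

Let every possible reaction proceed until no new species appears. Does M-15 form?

C-6 and D-24 present → F-63 forms (R7).
D-24 present → R-69 forms (R5).
F-63 and C-6 present → A-32 forms (R6).
D-24, A-32, and C-6 present → D-37 forms (R4).
F-63, R-69, and D-37 present → M-15 forms (R3).

Yes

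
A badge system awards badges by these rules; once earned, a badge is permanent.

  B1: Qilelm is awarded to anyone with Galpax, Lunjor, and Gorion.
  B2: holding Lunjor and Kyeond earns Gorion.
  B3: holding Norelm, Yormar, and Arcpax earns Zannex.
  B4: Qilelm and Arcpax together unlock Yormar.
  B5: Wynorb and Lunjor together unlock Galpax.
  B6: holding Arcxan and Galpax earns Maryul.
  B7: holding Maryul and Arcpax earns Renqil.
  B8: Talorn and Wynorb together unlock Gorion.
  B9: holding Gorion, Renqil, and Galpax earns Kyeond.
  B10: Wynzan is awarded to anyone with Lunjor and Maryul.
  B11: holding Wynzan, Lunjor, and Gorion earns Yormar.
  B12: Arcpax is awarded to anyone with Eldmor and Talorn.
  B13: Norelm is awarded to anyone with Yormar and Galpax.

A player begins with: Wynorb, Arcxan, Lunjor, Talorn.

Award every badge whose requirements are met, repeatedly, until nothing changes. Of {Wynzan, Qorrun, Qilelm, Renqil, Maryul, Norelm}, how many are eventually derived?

With Talorn and Wynorb, Gorion is earned (B8).
With Wynorb and Lunjor, Galpax is earned (B5).
With Arcxan and Galpax, Maryul is earned (B6).
With Galpax, Lunjor, and Gorion, Qilelm is earned (B1).
With Lunjor and Maryul, Wynzan is earned (B10).
With Wynzan, Lunjor, and Gorion, Yormar is earned (B11).
With Yormar and Galpax, Norelm is earned (B13).
Wynzan: reached.
No rule produces Qorrun, and it is not given.
Qilelm: reached.
Renqil would need Maryul and Arcpax (B7), but Arcpax is never earned.
Maryul: reached.
Norelm: reached.
Reached: Wynzan, Qilelm, Maryul, and Norelm — 4 of the 6.

4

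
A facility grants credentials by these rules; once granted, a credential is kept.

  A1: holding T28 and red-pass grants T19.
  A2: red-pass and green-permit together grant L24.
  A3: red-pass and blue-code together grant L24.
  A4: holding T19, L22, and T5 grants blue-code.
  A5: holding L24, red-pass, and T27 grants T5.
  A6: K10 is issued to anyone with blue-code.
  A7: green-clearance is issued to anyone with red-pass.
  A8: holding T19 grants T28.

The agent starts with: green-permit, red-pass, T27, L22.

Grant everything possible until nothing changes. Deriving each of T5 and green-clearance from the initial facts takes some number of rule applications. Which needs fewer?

green-clearance: Holding red-pass grants green-clearance (A7). [1 rule application]
T5: Holding red-pass and green-permit grants L24 (A2). Holding L24, red-pass, and T27 grants T5 (A5). [2 rule applications]
green-clearance needs fewer.

green-clearance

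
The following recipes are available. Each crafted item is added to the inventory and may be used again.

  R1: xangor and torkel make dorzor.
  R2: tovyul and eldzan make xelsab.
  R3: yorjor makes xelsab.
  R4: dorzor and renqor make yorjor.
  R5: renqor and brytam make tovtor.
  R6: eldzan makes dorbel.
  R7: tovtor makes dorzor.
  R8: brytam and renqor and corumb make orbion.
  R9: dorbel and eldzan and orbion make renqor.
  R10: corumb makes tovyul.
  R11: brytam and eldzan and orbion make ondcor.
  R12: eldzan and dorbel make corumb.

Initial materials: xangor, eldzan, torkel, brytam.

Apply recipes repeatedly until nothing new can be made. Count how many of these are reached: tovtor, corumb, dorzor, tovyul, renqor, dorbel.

4

Using R6, eldzan makes dorbel.
xangor and torkel → dorzor (R1).
eldzan and dorbel → corumb (R12).
Using R10, corumb makes tovyul.
tovtor would need renqor and brytam (R5), but renqor is never obtained.
corumb: reached.
dorzor: reached.
tovyul: reached.
renqor would need dorbel, eldzan, and orbion (R9), but orbion is never obtained.
dorbel: reached.
Reached: corumb, dorzor, tovyul, and dorbel — 4 of the 6.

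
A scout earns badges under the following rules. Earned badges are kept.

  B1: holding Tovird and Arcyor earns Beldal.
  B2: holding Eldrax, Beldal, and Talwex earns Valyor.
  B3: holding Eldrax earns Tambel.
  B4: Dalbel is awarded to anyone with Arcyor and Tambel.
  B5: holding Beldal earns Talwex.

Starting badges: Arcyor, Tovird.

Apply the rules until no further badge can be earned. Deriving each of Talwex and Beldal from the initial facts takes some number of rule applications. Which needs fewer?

Beldal: With Tovird and Arcyor, Beldal is earned (B1). [1 rule application]
Talwex: With Tovird and Arcyor, Beldal is earned (B1). With Beldal, Talwex is earned (B5). [2 rule applications]
Beldal needs fewer.

Beldal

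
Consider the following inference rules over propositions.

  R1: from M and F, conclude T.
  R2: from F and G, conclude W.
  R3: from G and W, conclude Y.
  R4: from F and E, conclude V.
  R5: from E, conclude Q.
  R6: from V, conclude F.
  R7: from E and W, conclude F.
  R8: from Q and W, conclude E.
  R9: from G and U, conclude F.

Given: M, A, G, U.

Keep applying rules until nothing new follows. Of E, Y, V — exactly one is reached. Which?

Y

G and U hold, so F follows (R9).
From F and G, R2 gives W.
G and W hold, so Y follows (R3).
E would need Q and W (R8), but Q is never established. V would need F and E (R4), but E is never established.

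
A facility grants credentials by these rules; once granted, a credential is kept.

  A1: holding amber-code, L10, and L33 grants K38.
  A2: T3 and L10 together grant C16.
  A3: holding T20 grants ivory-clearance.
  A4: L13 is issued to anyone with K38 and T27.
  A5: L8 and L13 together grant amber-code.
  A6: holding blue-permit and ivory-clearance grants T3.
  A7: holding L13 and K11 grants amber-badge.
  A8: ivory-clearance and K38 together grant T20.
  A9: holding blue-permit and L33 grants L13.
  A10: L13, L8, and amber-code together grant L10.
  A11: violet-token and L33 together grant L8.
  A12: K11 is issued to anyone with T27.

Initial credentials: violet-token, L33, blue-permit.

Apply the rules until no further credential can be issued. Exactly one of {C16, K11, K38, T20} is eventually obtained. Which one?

K38

Holding blue-permit and L33 grants L13 (A9).
Holding violet-token and L33 grants L8 (A11).
Holding L8 and L13 grants amber-code (A5).
Holding L13, L8, and amber-code grants L10 (A10).
Holding amber-code, L10, and L33 grants K38 (A1).
K11 would need T27 (A12), but T27 is never granted. T20 would need ivory-clearance and K38 (A8), but ivory-clearance is never granted. C16 would need T3 and L10 (A2), but T3 is never granted.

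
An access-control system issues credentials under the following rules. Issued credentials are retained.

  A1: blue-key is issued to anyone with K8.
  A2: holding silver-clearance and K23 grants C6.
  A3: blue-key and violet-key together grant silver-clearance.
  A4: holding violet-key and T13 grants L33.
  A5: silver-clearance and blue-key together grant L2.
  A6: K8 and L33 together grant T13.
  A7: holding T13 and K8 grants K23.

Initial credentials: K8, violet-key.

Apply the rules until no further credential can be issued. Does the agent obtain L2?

Yes

Holding K8 grants blue-key (A1).
Holding blue-key and violet-key grants silver-clearance (A3).
Holding silver-clearance and blue-key grants L2 (A5).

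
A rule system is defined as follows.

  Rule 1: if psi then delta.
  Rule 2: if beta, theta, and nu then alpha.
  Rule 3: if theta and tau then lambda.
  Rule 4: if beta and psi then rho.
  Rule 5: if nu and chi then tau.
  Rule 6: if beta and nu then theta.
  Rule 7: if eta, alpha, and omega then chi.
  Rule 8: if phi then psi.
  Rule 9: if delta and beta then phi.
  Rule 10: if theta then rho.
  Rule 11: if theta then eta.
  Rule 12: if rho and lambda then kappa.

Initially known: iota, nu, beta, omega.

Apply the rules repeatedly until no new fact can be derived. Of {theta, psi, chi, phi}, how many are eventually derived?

beta and nu hold, so theta follows (Rule 6).
From beta, theta, and nu, Rule 2 gives alpha.
theta holds, so eta follows (Rule 11).
From eta, alpha, and omega, Rule 7 gives chi.
theta: reached.
psi would need phi (Rule 8), but phi is never established.
chi: reached.
phi would need delta and beta (Rule 9), but delta is never established.
Reached: theta and chi — 2 of the 4.

2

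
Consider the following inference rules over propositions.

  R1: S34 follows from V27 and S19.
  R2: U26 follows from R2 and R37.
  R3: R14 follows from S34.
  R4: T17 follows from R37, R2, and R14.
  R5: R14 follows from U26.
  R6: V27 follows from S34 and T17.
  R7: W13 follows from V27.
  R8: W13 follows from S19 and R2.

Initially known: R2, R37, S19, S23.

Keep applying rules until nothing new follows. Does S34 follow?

S34 would need V27 and S19 (R1), but V27 is never established.

No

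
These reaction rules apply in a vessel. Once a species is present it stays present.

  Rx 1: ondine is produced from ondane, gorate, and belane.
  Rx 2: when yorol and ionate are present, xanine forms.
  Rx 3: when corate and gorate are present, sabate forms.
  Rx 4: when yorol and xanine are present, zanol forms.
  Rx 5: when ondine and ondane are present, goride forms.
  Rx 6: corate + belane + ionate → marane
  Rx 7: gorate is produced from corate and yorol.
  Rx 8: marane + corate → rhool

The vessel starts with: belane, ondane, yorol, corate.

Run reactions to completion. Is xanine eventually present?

xanine would need yorol and ionate (Rx 2), but ionate never forms.

No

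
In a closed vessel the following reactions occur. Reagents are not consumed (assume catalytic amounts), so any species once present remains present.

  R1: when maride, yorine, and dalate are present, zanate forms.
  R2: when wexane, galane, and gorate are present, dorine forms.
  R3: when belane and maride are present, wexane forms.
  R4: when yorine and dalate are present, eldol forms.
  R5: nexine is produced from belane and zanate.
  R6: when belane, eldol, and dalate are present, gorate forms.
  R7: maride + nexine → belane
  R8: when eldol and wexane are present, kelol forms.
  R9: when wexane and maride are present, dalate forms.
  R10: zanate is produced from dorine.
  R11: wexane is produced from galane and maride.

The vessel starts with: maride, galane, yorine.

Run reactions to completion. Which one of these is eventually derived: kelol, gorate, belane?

galane and maride present → wexane forms (R11).
wexane and maride present → dalate forms (R9).
yorine and dalate present → eldol forms (R4).
eldol and wexane present → kelol forms (R8).
gorate would need belane, eldol, and dalate (R6), but belane never forms. belane would need maride and nexine (R7), but nexine never forms.

kelol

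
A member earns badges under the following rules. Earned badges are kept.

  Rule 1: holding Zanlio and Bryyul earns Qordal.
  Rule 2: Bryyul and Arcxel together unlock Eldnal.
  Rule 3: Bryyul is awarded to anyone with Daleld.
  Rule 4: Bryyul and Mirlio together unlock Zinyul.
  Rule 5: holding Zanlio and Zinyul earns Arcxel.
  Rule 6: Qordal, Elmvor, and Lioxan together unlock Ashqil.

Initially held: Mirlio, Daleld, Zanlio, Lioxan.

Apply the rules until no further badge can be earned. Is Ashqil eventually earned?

Ashqil would need Qordal, Elmvor, and Lioxan (Rule 6), but Elmvor is never earned.

No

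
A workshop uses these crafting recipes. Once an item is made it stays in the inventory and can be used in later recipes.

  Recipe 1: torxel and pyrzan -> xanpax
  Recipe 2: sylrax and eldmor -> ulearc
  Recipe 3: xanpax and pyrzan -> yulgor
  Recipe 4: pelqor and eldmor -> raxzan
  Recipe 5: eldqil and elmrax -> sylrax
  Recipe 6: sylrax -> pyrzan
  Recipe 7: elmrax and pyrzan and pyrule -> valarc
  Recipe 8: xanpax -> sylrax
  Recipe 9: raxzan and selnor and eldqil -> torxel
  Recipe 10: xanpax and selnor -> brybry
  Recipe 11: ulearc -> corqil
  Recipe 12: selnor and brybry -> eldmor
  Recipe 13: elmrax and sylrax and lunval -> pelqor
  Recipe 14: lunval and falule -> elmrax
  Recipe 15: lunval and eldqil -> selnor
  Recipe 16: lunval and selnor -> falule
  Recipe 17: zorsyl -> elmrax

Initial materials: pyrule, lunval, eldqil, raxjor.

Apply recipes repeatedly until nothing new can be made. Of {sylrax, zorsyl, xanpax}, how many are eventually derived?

Using Recipe 15, lunval and eldqil make selnor.
lunval and selnor -> falule (Recipe 16).
Using Recipe 14, lunval and falule make elmrax.
Using Recipe 5, eldqil and elmrax make sylrax.
sylrax: reached.
No rule produces zorsyl, and it is not given.
xanpax would need torxel and pyrzan (Recipe 1), but torxel is never obtained.
Reached: sylrax — 1 of the 3.

1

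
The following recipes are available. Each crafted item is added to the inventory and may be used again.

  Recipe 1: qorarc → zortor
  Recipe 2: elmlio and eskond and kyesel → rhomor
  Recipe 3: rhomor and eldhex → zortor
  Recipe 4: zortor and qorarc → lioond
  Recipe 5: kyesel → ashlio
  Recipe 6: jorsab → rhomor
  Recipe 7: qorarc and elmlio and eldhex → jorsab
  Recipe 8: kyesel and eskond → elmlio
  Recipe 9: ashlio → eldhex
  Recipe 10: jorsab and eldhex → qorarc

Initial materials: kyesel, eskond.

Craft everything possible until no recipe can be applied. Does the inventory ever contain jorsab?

jorsab would need qorarc, elmlio, and eldhex (Recipe 7), but qorarc is never obtained.

No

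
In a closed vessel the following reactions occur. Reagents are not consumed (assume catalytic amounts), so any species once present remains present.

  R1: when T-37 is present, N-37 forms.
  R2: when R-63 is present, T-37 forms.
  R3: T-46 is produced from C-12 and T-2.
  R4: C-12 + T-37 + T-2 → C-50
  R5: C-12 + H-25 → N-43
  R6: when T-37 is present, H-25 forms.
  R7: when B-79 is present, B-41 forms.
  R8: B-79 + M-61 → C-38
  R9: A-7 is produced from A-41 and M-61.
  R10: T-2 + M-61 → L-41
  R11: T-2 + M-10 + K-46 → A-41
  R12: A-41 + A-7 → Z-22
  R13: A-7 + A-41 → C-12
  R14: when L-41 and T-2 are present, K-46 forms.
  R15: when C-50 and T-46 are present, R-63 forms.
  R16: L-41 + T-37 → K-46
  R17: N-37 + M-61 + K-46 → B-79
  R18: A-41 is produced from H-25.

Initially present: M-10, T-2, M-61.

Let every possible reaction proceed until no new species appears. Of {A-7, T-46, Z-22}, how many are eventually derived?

3

T-2 and M-61 present → L-41 forms (R10).
L-41 and T-2 present → K-46 forms (R14).
T-2, M-10, and K-46 present → A-41 forms (R11).
A-41 and M-61 present → A-7 forms (R9).
A-41 and A-7 present → Z-22 forms (R12).
A-7 and A-41 present → C-12 forms (R13).
C-12 and T-2 present → T-46 forms (R3).
A-7: reached.
T-46: reached.
Z-22: reached.
All 3 are reached.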